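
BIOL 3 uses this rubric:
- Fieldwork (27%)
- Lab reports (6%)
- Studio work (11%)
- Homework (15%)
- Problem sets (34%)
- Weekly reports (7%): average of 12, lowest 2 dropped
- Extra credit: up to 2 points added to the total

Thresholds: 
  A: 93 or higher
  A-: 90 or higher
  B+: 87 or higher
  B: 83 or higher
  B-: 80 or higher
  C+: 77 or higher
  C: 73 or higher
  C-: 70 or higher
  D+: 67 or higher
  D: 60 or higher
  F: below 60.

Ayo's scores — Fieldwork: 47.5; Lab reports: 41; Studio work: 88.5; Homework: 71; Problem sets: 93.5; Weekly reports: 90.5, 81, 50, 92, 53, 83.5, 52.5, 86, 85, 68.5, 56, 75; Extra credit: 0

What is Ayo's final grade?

Weekly reports: drop 50, 52.5 → average of remaining 10 = 770.5/10 = 77.05
Weighted total:
  Fieldwork 47.5 × 0.27 = 12.825
  Lab reports 41 × 0.06 = 2.46
  Studio work 88.5 × 0.11 = 9.735
  Homework 71 × 0.15 = 10.65
  Problem sets 93.5 × 0.34 = 31.79
  Weekly reports 77.05 × 0.07 = 5.3935
Sum = 72.8535
Extra credit: 72.8535 + 0 = 72.8535
72.8535 is ≥ 70 and < 73 → C-

C-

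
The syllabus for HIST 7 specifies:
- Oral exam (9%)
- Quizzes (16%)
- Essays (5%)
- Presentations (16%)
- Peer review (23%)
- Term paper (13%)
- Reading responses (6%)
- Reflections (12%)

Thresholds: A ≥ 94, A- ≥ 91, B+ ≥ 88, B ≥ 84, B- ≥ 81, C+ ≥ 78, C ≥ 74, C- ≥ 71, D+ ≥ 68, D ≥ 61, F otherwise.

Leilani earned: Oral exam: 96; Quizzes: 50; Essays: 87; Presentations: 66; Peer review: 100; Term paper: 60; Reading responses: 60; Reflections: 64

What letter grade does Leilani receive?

C-

Weighted total:
  Oral exam 96 × 0.09 = 8.64
  Quizzes 50 × 0.16 = 8
  Essays 87 × 0.05 = 4.35
  Presentations 66 × 0.16 = 10.56
  Peer review 100 × 0.23 = 23
  Term paper 60 × 0.13 = 7.8
  Reading responses 60 × 0.06 = 3.6
  Reflections 64 × 0.12 = 7.68
Sum = 73.63
73.63 is ≥ 71 and < 74 → C-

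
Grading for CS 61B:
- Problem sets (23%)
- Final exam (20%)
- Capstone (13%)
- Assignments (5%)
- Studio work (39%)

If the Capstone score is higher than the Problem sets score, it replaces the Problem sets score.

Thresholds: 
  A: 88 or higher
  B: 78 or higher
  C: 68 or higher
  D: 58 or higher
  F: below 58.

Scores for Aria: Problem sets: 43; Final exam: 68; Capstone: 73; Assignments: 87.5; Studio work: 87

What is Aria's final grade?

Capstone (73) > Problem sets (43), so Problem sets counts as 73.
Weighted total:
  Problem sets 73 × 0.23 = 16.79
  Final exam 68 × 0.2 = 13.6
  Capstone 73 × 0.13 = 9.49
  Assignments 87.5 × 0.05 = 4.375
  Studio work 87 × 0.39 = 33.93
Sum = 78.185
78.185 is ≥ 78 and < 88 → B

B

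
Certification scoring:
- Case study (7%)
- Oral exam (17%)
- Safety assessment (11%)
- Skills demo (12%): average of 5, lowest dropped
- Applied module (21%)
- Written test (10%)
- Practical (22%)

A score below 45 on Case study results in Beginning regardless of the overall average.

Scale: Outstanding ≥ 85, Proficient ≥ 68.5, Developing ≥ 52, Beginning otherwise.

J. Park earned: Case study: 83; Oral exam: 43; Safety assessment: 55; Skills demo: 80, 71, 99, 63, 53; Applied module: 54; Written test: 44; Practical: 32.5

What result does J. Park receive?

Beginning

Skills demo: drop 53 → average of remaining 4 = 313/4 = 78.25
Case study score 83 ≥ 45: minimum met.
Weighted total:
  Case study 83 × 0.07 = 5.81
  Oral exam 43 × 0.17 = 7.31
  Safety assessment 55 × 0.11 = 6.05
  Skills demo 78.25 × 0.12 = 9.39
  Applied module 54 × 0.21 = 11.34
  Written test 44 × 0.1 = 4.4
  Practical 32.5 × 0.22 = 7.15
Sum = 51.45
51.45 < 52 → Beginning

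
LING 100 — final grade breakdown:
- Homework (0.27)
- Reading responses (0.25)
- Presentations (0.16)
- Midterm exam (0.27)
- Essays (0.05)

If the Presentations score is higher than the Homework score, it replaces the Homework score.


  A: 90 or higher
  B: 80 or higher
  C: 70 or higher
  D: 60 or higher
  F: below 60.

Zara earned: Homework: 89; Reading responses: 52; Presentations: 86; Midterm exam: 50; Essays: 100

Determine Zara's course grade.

D

Presentations (86) ≤ Homework (89), so Homework stays at 89.
Weighted total:
  Homework 89 × 0.27 = 24.03
  Reading responses 52 × 0.25 = 13
  Presentations 86 × 0.16 = 13.76
  Midterm exam 50 × 0.27 = 13.5
  Essays 100 × 0.05 = 5
Sum = 69.29
69.29 is ≥ 60 and < 70 → D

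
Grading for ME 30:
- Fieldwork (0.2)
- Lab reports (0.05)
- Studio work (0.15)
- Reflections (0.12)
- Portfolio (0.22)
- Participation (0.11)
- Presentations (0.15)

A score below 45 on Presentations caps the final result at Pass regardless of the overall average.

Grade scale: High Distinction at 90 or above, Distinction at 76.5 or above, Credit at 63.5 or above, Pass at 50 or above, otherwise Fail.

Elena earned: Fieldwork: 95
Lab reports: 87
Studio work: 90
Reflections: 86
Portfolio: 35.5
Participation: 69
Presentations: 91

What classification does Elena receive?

Credit

Presentations score 91 ≥ 45: minimum met.
Weighted total:
  Fieldwork 95 × 0.2 = 19
  Lab reports 87 × 0.05 = 4.35
  Studio work 90 × 0.15 = 13.5
  Reflections 86 × 0.12 = 10.32
  Portfolio 35.5 × 0.22 = 7.81
  Participation 69 × 0.11 = 7.59
  Presentations 91 × 0.15 = 13.65
Sum = 76.22
76.22 is ≥ 63.5 and < 76.5 → Credit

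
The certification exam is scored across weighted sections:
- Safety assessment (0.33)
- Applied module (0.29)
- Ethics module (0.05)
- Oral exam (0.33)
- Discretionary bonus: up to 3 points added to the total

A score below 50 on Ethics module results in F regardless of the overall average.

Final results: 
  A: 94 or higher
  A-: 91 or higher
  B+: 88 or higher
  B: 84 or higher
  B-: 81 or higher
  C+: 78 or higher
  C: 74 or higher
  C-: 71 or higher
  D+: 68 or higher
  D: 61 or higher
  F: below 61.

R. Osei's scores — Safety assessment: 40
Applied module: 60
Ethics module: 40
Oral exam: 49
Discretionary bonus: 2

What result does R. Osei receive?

F

Ethics module score 40 < 50: minimum not met.
Weighted total:
  Safety assessment 40 × 0.33 = 13.2
  Applied module 60 × 0.29 = 17.4
  Ethics module 40 × 0.05 = 2
  Oral exam 49 × 0.33 = 16.17
Sum = 48.77
Discretionary bonus: 48.77 + 2 = 50.77
Because the Ethics module minimum was not met, the result is F.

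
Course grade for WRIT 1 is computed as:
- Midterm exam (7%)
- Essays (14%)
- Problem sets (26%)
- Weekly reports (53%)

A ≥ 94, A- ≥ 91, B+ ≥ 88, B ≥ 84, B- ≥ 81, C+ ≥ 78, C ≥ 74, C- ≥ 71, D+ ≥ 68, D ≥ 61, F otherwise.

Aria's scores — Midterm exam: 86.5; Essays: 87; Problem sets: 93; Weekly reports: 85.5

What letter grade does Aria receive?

Weighted total:
  Midterm exam 86.5 × 0.07 = 6.055
  Essays 87 × 0.14 = 12.18
  Problem sets 93 × 0.26 = 24.18
  Weekly reports 85.5 × 0.53 = 45.315
Sum = 87.73
87.73 is ≥ 84 and < 88 → B

B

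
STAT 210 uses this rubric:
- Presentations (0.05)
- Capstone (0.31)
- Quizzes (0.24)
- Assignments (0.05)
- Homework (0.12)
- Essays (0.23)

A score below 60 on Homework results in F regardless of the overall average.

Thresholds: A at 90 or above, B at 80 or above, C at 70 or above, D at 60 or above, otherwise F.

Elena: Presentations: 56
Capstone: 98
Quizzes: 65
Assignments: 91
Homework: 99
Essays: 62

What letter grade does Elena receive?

Homework score 99 ≥ 60: minimum met.
Weighted total:
  Presentations 56 × 0.05 = 2.8
  Capstone 98 × 0.31 = 30.38
  Quizzes 65 × 0.24 = 15.6
  Assignments 91 × 0.05 = 4.55
  Homework 99 × 0.12 = 11.88
  Essays 62 × 0.23 = 14.26
Sum = 79.47
79.47 is ≥ 70 and < 80 → C

C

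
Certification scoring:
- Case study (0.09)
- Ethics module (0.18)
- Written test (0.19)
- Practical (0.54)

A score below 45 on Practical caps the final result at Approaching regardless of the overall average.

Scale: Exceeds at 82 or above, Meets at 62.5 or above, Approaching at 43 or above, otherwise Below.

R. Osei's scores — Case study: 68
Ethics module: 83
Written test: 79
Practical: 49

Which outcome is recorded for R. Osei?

Meets

Practical score 49 ≥ 45: minimum met.
Weighted total:
  Case study 68 × 0.09 = 6.12
  Ethics module 83 × 0.18 = 14.94
  Written test 79 × 0.19 = 15.01
  Practical 49 × 0.54 = 26.46
Sum = 62.53
62.53 is ≥ 62.5 and < 82 → Meets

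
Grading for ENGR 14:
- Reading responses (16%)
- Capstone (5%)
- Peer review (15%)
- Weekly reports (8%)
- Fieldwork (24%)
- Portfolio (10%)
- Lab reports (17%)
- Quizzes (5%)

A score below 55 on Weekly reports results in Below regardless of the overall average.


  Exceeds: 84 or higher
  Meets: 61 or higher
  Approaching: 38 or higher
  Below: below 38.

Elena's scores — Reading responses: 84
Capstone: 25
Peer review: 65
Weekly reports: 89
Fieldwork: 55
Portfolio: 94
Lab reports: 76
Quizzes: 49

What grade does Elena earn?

Meets

Weekly reports score 89 ≥ 55: minimum met.
Weighted total:
  Reading responses 84 × 0.16 = 13.44
  Capstone 25 × 0.05 = 1.25
  Peer review 65 × 0.15 = 9.75
  Weekly reports 89 × 0.08 = 7.12
  Fieldwork 55 × 0.24 = 13.2
  Portfolio 94 × 0.1 = 9.4
  Lab reports 76 × 0.17 = 12.92
  Quizzes 49 × 0.05 = 2.45
Sum = 69.53
69.53 is ≥ 61 and < 84 → Meets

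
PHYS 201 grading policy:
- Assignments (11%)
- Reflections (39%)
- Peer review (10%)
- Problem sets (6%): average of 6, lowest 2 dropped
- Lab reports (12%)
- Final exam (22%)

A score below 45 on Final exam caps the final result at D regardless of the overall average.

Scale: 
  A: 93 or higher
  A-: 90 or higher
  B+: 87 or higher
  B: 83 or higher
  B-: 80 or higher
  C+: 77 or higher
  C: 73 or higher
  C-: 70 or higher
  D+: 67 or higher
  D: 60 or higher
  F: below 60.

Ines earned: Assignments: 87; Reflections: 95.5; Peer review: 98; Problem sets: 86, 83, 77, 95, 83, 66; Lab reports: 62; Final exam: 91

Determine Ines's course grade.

Problem sets: drop 66, 77 → average of remaining 4 = 347/4 = 86.75
Final exam score 91 ≥ 45: minimum met.
Weighted total:
  Assignments 87 × 0.11 = 9.57
  Reflections 95.5 × 0.39 = 37.245
  Peer review 98 × 0.1 = 9.8
  Problem sets 86.75 × 0.06 = 5.205
  Lab reports 62 × 0.12 = 7.44
  Final exam 91 × 0.22 = 20.02
Sum = 89.28
89.28 is ≥ 87 and < 90 → B+

B+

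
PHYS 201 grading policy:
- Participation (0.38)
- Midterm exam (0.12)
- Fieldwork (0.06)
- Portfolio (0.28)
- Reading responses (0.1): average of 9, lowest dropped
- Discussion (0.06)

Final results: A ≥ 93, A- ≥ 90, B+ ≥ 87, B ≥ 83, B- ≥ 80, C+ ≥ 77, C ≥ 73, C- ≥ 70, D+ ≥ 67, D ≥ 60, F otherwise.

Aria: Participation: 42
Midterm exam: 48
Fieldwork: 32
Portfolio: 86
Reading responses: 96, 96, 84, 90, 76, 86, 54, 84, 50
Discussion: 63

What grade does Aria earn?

Reading responses: drop 50 → average of remaining 8 = 666/8 = 83.25
Weighted total:
  Participation 42 × 0.38 = 15.96
  Midterm exam 48 × 0.12 = 5.76
  Fieldwork 32 × 0.06 = 1.92
  Portfolio 86 × 0.28 = 24.08
  Reading responses 83.25 × 0.1 = 8.325
  Discussion 63 × 0.06 = 3.78
Sum = 59.825
59.825 < 60 → F

F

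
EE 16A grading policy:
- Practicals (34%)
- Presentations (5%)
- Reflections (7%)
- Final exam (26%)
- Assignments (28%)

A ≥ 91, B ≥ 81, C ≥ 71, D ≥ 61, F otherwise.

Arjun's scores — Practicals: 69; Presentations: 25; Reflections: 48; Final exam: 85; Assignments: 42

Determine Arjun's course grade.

Weighted total:
  Practicals 69 × 0.34 = 23.46
  Presentations 25 × 0.05 = 1.25
  Reflections 48 × 0.07 = 3.36
  Final exam 85 × 0.26 = 22.1
  Assignments 42 × 0.28 = 11.76
Sum = 61.93
61.93 is ≥ 61 and < 71 → D

D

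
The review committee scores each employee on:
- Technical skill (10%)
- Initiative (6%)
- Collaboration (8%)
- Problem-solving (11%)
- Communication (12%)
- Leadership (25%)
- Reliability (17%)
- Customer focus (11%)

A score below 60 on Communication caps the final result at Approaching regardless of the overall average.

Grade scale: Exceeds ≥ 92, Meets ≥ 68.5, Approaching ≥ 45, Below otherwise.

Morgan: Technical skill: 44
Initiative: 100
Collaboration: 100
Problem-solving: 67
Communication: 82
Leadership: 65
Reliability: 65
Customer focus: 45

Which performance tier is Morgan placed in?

Approaching

Communication score 82 ≥ 60: minimum met.
Weighted total:
  Technical skill 44 × 0.1 = 4.4
  Initiative 100 × 0.06 = 6
  Collaboration 100 × 0.08 = 8
  Problem-solving 67 × 0.11 = 7.37
  Communication 82 × 0.12 = 9.84
  Leadership 65 × 0.25 = 16.25
  Reliability 65 × 0.17 = 11.05
  Customer focus 45 × 0.11 = 4.95
Sum = 67.86
67.86 is ≥ 45 and < 68.5 → Approaching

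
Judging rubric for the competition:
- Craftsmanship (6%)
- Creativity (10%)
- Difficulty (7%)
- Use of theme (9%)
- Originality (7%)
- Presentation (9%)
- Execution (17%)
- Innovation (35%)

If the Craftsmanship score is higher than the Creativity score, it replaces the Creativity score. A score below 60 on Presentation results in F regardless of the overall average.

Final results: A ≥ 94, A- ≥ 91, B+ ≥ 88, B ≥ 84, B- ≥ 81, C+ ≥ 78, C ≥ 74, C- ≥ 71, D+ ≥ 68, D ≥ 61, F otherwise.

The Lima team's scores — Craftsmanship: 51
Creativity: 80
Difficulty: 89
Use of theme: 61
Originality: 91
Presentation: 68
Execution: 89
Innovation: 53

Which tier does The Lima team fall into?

D+

Craftsmanship (51) ≤ Creativity (80), so Creativity stays at 80.
Presentation score 68 ≥ 60: minimum met.
Weighted total:
  Craftsmanship 51 × 0.06 = 3.06
  Creativity 80 × 0.1 = 8
  Difficulty 89 × 0.07 = 6.23
  Use of theme 61 × 0.09 = 5.49
  Originality 91 × 0.07 = 6.37
  Presentation 68 × 0.09 = 6.12
  Execution 89 × 0.17 = 15.13
  Innovation 53 × 0.35 = 18.55
Sum = 68.95
68.95 is ≥ 68 and < 71 → D+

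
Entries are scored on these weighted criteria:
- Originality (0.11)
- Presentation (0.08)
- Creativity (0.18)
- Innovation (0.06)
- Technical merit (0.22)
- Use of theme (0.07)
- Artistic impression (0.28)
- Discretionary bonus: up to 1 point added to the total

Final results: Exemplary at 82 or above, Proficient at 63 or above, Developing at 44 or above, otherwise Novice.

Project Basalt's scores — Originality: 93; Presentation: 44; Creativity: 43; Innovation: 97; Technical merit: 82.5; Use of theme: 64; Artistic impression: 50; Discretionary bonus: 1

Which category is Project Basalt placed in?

Weighted total:
  Originality 93 × 0.11 = 10.23
  Presentation 44 × 0.08 = 3.52
  Creativity 43 × 0.18 = 7.74
  Innovation 97 × 0.06 = 5.82
  Technical merit 82.5 × 0.22 = 18.15
  Use of theme 64 × 0.07 = 4.48
  Artistic impression 50 × 0.28 = 14
Sum = 63.94
Discretionary bonus: 63.94 + 1 = 64.94
64.94 is ≥ 63 and < 82 → Proficient

Proficient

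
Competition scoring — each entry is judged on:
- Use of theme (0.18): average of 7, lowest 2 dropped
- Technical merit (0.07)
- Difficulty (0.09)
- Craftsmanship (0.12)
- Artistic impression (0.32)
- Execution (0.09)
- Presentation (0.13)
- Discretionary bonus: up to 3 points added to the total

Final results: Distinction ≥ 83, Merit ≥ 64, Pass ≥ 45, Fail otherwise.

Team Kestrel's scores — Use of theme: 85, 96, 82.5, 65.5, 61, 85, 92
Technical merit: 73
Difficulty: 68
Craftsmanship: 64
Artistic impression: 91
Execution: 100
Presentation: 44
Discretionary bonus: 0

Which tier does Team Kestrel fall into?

Use of theme: drop 61, 65.5 → average of remaining 5 = 440.5/5 = 88.1
Weighted total:
  Use of theme 88.1 × 0.18 = 15.858
  Technical merit 73 × 0.07 = 5.11
  Difficulty 68 × 0.09 = 6.12
  Craftsmanship 64 × 0.12 = 7.68
  Artistic impression 91 × 0.32 = 29.12
  Execution 100 × 0.09 = 9
  Presentation 44 × 0.13 = 5.72
Sum = 78.608
Discretionary bonus: 78.608 + 0 = 78.608
78.608 is ≥ 64 and < 83 → Merit

Merit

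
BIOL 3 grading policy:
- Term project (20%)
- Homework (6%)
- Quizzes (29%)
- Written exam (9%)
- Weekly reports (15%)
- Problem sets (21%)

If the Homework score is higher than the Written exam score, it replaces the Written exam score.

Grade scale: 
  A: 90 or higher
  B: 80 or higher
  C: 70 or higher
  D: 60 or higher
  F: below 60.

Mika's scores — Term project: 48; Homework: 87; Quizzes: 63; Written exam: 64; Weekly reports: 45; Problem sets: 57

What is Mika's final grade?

F

Homework (87) > Written exam (64), so Written exam counts as 87.
Weighted total:
  Term project 48 × 0.2 = 9.6
  Homework 87 × 0.06 = 5.22
  Quizzes 63 × 0.29 = 18.27
  Written exam 87 × 0.09 = 7.83
  Weekly reports 45 × 0.15 = 6.75
  Problem sets 57 × 0.21 = 11.97
Sum = 59.64
59.64 < 60 → F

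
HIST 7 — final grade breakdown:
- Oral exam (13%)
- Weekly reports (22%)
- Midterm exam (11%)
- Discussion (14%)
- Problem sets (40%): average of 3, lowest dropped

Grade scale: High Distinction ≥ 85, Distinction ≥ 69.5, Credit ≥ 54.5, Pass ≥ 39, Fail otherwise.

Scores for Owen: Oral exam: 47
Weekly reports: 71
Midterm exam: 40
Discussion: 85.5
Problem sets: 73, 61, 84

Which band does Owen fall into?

Problem sets: drop 61 → average of remaining 2 = 157/2 = 78.5
Weighted total:
  Oral exam 47 × 0.13 = 6.11
  Weekly reports 71 × 0.22 = 15.62
  Midterm exam 40 × 0.11 = 4.4
  Discussion 85.5 × 0.14 = 11.97
  Problem sets 78.5 × 0.4 = 31.4
Sum = 69.5
69.5 is ≥ 69.5 and < 85 → Distinction

Distinction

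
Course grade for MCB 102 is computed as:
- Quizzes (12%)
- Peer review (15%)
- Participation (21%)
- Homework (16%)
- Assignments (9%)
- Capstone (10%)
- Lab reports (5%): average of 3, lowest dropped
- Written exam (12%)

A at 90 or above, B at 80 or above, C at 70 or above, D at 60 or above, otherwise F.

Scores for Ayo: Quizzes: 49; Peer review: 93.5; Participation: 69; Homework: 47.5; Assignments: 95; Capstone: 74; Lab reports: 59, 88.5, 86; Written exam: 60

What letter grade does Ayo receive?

Lab reports: drop 59 → average of remaining 2 = 174.5/2 = 87.25
Weighted total:
  Quizzes 49 × 0.12 = 5.88
  Peer review 93.5 × 0.15 = 14.025
  Participation 69 × 0.21 = 14.49
  Homework 47.5 × 0.16 = 7.6
  Assignments 95 × 0.09 = 8.55
  Capstone 74 × 0.1 = 7.4
  Lab reports 87.25 × 0.05 = 4.3625
  Written exam 60 × 0.12 = 7.2
Sum = 69.5075
69.5075 is ≥ 60 and < 70 → D

D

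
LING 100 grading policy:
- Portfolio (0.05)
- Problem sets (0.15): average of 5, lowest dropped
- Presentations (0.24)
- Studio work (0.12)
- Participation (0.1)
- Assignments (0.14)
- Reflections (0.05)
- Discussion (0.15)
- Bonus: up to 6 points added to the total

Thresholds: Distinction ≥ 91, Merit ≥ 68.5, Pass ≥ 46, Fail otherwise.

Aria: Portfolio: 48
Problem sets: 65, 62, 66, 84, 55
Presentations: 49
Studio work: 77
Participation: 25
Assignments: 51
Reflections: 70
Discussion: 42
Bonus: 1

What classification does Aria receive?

Problem sets: drop 55 → average of remaining 4 = 277/4 = 69.25
Weighted total:
  Portfolio 48 × 0.05 = 2.4
  Problem sets 69.25 × 0.15 = 10.3875
  Presentations 49 × 0.24 = 11.76
  Studio work 77 × 0.12 = 9.24
  Participation 25 × 0.1 = 2.5
  Assignments 51 × 0.14 = 7.14
  Reflections 70 × 0.05 = 3.5
  Discussion 42 × 0.15 = 6.3
Sum = 53.2275
Bonus: 53.2275 + 1 = 54.2275
54.2275 is ≥ 46 and < 68.5 → Pass

Pass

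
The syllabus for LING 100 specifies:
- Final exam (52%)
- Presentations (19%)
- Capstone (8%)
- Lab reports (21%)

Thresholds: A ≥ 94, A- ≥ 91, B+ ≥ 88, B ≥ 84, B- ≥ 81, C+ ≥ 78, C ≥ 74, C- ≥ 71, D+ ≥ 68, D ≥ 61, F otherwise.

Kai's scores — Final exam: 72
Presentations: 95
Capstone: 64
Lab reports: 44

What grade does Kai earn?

D+

Weighted total:
  Final exam 72 × 0.52 = 37.44
  Presentations 95 × 0.19 = 18.05
  Capstone 64 × 0.08 = 5.12
  Lab reports 44 × 0.21 = 9.24
Sum = 69.85
69.85 is ≥ 68 and < 71 → D+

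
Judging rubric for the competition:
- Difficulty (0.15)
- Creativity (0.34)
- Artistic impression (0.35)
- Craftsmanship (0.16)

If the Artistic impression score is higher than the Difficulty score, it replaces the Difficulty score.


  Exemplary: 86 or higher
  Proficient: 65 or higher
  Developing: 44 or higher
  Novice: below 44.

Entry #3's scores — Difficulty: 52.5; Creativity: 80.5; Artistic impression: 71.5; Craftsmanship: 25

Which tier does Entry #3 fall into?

Artistic impression (71.5) > Difficulty (52.5), so Difficulty counts as 71.5.
Weighted total:
  Difficulty 71.5 × 0.15 = 10.725
  Creativity 80.5 × 0.34 = 27.37
  Artistic impression 71.5 × 0.35 = 25.025
  Craftsmanship 25 × 0.16 = 4
Sum = 67.12
67.12 is ≥ 65 and < 86 → Proficient

Proficient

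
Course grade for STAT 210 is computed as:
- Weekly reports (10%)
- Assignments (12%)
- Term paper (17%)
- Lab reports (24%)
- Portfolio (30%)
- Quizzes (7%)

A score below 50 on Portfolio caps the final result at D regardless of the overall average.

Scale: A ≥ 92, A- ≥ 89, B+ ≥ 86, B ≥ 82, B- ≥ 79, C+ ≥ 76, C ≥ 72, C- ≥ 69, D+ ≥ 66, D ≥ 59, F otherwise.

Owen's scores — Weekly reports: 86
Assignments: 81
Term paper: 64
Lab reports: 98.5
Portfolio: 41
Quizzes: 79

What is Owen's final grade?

Portfolio score 41 < 50: minimum not met.
Weighted total:
  Weekly reports 86 × 0.1 = 8.6
  Assignments 81 × 0.12 = 9.72
  Term paper 64 × 0.17 = 10.88
  Lab reports 98.5 × 0.24 = 23.64
  Portfolio 41 × 0.3 = 12.3
  Quizzes 79 × 0.07 = 5.53
Sum = 70.67
70.67 would be C-; cap at D applies → D.

D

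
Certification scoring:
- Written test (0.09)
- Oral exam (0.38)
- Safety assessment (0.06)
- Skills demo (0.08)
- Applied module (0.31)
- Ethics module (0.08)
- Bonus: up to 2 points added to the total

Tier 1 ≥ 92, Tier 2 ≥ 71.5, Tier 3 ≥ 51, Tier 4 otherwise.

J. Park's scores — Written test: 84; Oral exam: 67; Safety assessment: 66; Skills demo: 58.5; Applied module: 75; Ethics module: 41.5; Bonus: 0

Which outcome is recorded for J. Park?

Weighted total:
  Written test 84 × 0.09 = 7.56
  Oral exam 67 × 0.38 = 25.46
  Safety assessment 66 × 0.06 = 3.96
  Skills demo 58.5 × 0.08 = 4.68
  Applied module 75 × 0.31 = 23.25
  Ethics module 41.5 × 0.08 = 3.32
Sum = 68.23
Bonus: 68.23 + 0 = 68.23
68.23 is ≥ 51 and < 71.5 → Tier 3

Tier 3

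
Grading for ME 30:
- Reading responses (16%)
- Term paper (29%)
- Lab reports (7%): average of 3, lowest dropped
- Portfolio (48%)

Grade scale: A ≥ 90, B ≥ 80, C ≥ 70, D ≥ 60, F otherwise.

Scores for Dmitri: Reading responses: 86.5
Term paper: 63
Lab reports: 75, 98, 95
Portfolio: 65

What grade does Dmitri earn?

C

Lab reports: drop 75 → average of remaining 2 = 193/2 = 96.5
Weighted total:
  Reading responses 86.5 × 0.16 = 13.84
  Term paper 63 × 0.29 = 18.27
  Lab reports 96.5 × 0.07 = 6.755
  Portfolio 65 × 0.48 = 31.2
Sum = 70.065
70.065 is ≥ 70 and < 80 → C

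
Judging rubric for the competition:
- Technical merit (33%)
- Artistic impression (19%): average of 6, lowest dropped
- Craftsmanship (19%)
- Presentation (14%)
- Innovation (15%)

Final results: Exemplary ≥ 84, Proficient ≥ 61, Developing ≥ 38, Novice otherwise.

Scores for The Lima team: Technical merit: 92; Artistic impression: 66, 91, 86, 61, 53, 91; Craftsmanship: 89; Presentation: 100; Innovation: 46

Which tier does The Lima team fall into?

Artistic impression: drop 53 → average of remaining 5 = 395/5 = 79
Weighted total:
  Technical merit 92 × 0.33 = 30.36
  Artistic impression 79 × 0.19 = 15.01
  Craftsmanship 89 × 0.19 = 16.91
  Presentation 100 × 0.14 = 14
  Innovation 46 × 0.15 = 6.9
Sum = 83.18
83.18 is ≥ 61 and < 84 → Proficient

Proficient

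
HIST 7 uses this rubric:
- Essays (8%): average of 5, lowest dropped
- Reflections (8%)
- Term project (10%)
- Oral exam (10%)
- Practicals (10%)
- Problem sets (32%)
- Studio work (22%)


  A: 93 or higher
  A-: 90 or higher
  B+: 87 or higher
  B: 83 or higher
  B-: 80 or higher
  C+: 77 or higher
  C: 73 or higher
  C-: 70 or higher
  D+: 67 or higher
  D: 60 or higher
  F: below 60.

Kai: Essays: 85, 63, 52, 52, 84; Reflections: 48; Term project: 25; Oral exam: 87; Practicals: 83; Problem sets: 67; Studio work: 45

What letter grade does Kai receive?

Essays: drop 52 → average of remaining 4 = 284/4 = 71
Weighted total:
  Essays 71 × 0.08 = 5.68
  Reflections 48 × 0.08 = 3.84
  Term project 25 × 0.1 = 2.5
  Oral exam 87 × 0.1 = 8.7
  Practicals 83 × 0.1 = 8.3
  Problem sets 67 × 0.32 = 21.44
  Studio work 45 × 0.22 = 9.9
Sum = 60.36
60.36 is ≥ 60 and < 67 → D

D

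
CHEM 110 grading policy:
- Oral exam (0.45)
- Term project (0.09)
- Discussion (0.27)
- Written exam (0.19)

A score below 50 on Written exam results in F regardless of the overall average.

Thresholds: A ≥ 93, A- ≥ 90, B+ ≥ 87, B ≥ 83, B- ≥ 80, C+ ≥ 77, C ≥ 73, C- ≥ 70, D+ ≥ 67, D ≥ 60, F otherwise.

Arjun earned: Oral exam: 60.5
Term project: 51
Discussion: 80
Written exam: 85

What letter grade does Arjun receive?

D+

Written exam score 85 ≥ 50: minimum met.
Weighted total:
  Oral exam 60.5 × 0.45 = 27.225
  Term project 51 × 0.09 = 4.59
  Discussion 80 × 0.27 = 21.6
  Written exam 85 × 0.19 = 16.15
Sum = 69.565
69.565 is ≥ 67 and < 70 → D+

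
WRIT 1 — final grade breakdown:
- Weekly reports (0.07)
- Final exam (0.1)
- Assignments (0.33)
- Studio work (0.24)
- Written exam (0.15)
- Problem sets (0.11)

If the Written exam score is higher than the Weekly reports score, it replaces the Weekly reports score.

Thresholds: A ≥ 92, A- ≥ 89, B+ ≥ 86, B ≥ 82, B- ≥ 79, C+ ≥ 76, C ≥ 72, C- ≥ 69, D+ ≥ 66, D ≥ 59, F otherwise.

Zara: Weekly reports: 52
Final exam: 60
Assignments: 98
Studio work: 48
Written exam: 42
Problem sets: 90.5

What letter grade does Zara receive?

Written exam (42) ≤ Weekly reports (52), so Weekly reports stays at 52.
Weighted total:
  Weekly reports 52 × 0.07 = 3.64
  Final exam 60 × 0.1 = 6
  Assignments 98 × 0.33 = 32.34
  Studio work 48 × 0.24 = 11.52
  Written exam 42 × 0.15 = 6.3
  Problem sets 90.5 × 0.11 = 9.955
Sum = 69.755
69.755 is ≥ 69 and < 72 → C-

C-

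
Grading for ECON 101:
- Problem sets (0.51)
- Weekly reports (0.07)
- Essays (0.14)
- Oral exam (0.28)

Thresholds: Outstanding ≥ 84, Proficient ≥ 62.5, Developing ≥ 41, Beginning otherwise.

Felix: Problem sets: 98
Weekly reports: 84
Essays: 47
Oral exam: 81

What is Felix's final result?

Outstanding

Weighted total:
  Problem sets 98 × 0.51 = 49.98
  Weekly reports 84 × 0.07 = 5.88
  Essays 47 × 0.14 = 6.58
  Oral exam 81 × 0.28 = 22.68
Sum = 85.12
85.12 ≥ 84 → Outstanding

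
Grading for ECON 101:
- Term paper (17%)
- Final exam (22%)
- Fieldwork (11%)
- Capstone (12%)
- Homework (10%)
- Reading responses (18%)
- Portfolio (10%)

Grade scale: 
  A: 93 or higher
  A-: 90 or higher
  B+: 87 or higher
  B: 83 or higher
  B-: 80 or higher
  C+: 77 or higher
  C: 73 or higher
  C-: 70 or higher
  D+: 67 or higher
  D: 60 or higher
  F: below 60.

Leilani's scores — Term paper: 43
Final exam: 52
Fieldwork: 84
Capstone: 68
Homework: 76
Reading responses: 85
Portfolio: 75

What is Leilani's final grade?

Weighted total:
  Term paper 43 × 0.17 = 7.31
  Final exam 52 × 0.22 = 11.44
  Fieldwork 84 × 0.11 = 9.24
  Capstone 68 × 0.12 = 8.16
  Homework 76 × 0.1 = 7.6
  Reading responses 85 × 0.18 = 15.3
  Portfolio 75 × 0.1 = 7.5
Sum = 66.55
66.55 is ≥ 60 and < 67 → D

D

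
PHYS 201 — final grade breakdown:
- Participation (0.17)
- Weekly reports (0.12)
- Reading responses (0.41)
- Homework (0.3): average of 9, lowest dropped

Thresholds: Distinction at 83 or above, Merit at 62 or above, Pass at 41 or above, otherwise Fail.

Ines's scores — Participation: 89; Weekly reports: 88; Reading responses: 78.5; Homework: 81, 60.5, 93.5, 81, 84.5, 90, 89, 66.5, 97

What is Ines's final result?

Homework: drop 60.5 → average of remaining 8 = 682.5/8 = 85.3125
Weighted total:
  Participation 89 × 0.17 = 15.13
  Weekly reports 88 × 0.12 = 10.56
  Reading responses 78.5 × 0.41 = 32.185
  Homework 85.3125 × 0.3 = 25.59375
Sum = 83.46875
83.46875 ≥ 83 → Distinction

Distinction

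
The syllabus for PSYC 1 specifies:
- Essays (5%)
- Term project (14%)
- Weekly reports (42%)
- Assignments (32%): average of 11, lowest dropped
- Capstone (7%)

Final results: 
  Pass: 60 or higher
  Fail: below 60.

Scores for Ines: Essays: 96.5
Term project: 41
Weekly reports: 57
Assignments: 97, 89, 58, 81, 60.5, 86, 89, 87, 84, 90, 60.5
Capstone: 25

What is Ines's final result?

Pass

Assignments: drop 58 → average of remaining 10 = 824/10 = 82.4
Weighted total:
  Essays 96.5 × 0.05 = 4.825
  Term project 41 × 0.14 = 5.74
  Weekly reports 57 × 0.42 = 23.94
  Assignments 82.4 × 0.32 = 26.368
  Capstone 25 × 0.07 = 1.75
Sum = 62.623
62.623 ≥ 60 → Pass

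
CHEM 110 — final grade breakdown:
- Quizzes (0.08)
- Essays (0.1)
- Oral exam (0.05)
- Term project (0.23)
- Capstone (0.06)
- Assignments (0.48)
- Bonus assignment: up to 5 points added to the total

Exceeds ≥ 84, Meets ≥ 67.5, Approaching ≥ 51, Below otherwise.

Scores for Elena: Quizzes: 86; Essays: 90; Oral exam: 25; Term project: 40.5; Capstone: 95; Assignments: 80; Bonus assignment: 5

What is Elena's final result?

Weighted total:
  Quizzes 86 × 0.08 = 6.88
  Essays 90 × 0.1 = 9
  Oral exam 25 × 0.05 = 1.25
  Term project 40.5 × 0.23 = 9.315
  Capstone 95 × 0.06 = 5.7
  Assignments 80 × 0.48 = 38.4
Sum = 70.545
Bonus assignment: 70.545 + 5 = 75.545
75.545 is ≥ 67.5 and < 84 → Meets

Meets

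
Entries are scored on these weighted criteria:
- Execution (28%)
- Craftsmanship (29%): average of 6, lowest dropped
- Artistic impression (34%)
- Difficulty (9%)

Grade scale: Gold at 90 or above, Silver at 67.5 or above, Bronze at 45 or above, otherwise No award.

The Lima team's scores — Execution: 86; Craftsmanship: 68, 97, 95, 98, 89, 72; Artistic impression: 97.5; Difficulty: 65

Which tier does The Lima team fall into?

Craftsmanship: drop 68 → average of remaining 5 = 451/5 = 90.2
Weighted total:
  Execution 86 × 0.28 = 24.08
  Craftsmanship 90.2 × 0.29 = 26.158
  Artistic impression 97.5 × 0.34 = 33.15
  Difficulty 65 × 0.09 = 5.85
Sum = 89.238
89.238 is ≥ 67.5 and < 90 → Silver

Silver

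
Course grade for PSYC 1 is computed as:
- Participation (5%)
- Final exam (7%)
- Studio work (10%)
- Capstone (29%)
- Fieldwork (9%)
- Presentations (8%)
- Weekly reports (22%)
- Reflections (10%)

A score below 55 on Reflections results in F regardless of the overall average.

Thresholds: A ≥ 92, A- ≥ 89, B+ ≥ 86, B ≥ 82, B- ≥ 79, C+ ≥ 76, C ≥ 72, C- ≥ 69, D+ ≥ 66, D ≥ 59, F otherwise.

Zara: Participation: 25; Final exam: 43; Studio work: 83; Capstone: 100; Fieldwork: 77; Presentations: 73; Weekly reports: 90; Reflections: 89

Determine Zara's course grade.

B

Reflections score 89 ≥ 55: minimum met.
Weighted total:
  Participation 25 × 0.05 = 1.25
  Final exam 43 × 0.07 = 3.01
  Studio work 83 × 0.1 = 8.3
  Capstone 100 × 0.29 = 29
  Fieldwork 77 × 0.09 = 6.93
  Presentations 73 × 0.08 = 5.84
  Weekly reports 90 × 0.22 = 19.8
  Reflections 89 × 0.1 = 8.9
Sum = 83.03
83.03 is ≥ 82 and < 86 → B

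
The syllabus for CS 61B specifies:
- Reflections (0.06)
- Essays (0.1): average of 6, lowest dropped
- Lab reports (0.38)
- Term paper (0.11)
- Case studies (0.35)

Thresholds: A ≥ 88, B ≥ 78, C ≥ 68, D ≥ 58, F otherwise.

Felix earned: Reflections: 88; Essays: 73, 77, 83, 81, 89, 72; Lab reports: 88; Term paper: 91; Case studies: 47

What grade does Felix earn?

Essays: drop 72 → average of remaining 5 = 403/5 = 80.6
Weighted total:
  Reflections 88 × 0.06 = 5.28
  Essays 80.6 × 0.1 = 8.06
  Lab reports 88 × 0.38 = 33.44
  Term paper 91 × 0.11 = 10.01
  Case studies 47 × 0.35 = 16.45
Sum = 73.24
73.24 is ≥ 68 and < 78 → C

C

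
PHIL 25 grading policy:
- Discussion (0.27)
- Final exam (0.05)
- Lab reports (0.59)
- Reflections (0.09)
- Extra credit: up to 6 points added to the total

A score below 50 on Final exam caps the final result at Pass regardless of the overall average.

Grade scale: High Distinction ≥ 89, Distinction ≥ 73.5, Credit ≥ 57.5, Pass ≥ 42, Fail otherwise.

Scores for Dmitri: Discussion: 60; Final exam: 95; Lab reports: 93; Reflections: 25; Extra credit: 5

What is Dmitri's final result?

Distinction

Final exam score 95 ≥ 50: minimum met.
Weighted total:
  Discussion 60 × 0.27 = 16.2
  Final exam 95 × 0.05 = 4.75
  Lab reports 93 × 0.59 = 54.87
  Reflections 25 × 0.09 = 2.25
Sum = 78.07
Extra credit: 78.07 + 5 = 83.07
83.07 is ≥ 73.5 and < 89 → Distinction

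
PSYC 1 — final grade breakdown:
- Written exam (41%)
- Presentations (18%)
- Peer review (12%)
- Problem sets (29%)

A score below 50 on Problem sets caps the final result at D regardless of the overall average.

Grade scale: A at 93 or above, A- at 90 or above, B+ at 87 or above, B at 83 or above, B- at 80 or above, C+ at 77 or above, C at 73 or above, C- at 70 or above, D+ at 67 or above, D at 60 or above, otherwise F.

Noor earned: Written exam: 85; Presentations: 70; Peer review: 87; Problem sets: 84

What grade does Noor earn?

B-

Problem sets score 84 ≥ 50: minimum met.
Weighted total:
  Written exam 85 × 0.41 = 34.85
  Presentations 70 × 0.18 = 12.6
  Peer review 87 × 0.12 = 10.44
  Problem sets 84 × 0.29 = 24.36
Sum = 82.25
82.25 is ≥ 80 and < 83 → B-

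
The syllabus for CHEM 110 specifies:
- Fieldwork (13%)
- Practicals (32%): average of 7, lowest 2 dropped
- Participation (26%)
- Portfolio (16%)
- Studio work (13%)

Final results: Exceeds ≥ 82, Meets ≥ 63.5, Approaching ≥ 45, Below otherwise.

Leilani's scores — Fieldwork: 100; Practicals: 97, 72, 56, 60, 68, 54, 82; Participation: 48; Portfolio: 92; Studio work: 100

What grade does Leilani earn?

Practicals: drop 54, 56 → average of remaining 5 = 379/5 = 75.8
Weighted total:
  Fieldwork 100 × 0.13 = 13
  Practicals 75.8 × 0.32 = 24.256
  Participation 48 × 0.26 = 12.48
  Portfolio 92 × 0.16 = 14.72
  Studio work 100 × 0.13 = 13
Sum = 77.456
77.456 is ≥ 63.5 and < 82 → Meets

Meets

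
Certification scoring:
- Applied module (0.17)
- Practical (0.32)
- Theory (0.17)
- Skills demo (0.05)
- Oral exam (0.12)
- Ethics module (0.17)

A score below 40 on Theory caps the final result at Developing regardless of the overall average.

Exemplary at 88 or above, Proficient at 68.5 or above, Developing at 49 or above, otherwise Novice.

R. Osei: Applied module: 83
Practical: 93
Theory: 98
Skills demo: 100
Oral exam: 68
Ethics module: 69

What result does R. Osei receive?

Theory score 98 ≥ 40: minimum met.
Weighted total:
  Applied module 83 × 0.17 = 14.11
  Practical 93 × 0.32 = 29.76
  Theory 98 × 0.17 = 16.66
  Skills demo 100 × 0.05 = 5
  Oral exam 68 × 0.12 = 8.16
  Ethics module 69 × 0.17 = 11.73
Sum = 85.42
85.42 is ≥ 68.5 and < 88 → Proficient

Proficient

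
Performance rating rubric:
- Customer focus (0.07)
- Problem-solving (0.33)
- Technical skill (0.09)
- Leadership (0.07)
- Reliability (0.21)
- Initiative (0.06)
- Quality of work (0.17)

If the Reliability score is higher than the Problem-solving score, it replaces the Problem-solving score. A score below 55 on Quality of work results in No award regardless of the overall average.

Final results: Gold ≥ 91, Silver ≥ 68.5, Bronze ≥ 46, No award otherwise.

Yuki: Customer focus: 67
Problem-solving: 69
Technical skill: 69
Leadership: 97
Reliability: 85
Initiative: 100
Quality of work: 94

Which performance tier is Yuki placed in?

Reliability (85) > Problem-solving (69), so Problem-solving counts as 85.
Quality of work score 94 ≥ 55: minimum met.
Weighted total:
  Customer focus 67 × 0.07 = 4.69
  Problem-solving 85 × 0.33 = 28.05
  Technical skill 69 × 0.09 = 6.21
  Leadership 97 × 0.07 = 6.79
  Reliability 85 × 0.21 = 17.85
  Initiative 100 × 0.06 = 6
  Quality of work 94 × 0.17 = 15.98
Sum = 85.57
85.57 is ≥ 68.5 and < 91 → Silver

Silver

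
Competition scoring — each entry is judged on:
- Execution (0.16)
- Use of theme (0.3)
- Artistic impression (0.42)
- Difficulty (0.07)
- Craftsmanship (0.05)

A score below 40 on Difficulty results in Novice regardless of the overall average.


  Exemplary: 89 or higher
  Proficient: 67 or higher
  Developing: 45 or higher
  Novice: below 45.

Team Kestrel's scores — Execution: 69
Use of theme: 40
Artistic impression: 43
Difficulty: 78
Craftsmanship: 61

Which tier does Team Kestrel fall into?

Difficulty score 78 ≥ 40: minimum met.
Weighted total:
  Execution 69 × 0.16 = 11.04
  Use of theme 40 × 0.3 = 12
  Artistic impression 43 × 0.42 = 18.06
  Difficulty 78 × 0.07 = 5.46
  Craftsmanship 61 × 0.05 = 3.05
Sum = 49.61
49.61 is ≥ 45 and < 67 → Developing

Developing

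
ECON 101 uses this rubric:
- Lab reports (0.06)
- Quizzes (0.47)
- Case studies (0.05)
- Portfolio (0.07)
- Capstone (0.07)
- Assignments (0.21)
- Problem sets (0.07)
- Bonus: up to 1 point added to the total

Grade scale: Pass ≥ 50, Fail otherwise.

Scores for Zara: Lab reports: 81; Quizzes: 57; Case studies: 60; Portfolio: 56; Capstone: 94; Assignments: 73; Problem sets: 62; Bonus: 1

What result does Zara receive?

Pass

Weighted total:
  Lab reports 81 × 0.06 = 4.86
  Quizzes 57 × 0.47 = 26.79
  Case studies 60 × 0.05 = 3
  Portfolio 56 × 0.07 = 3.92
  Capstone 94 × 0.07 = 6.58
  Assignments 73 × 0.21 = 15.33
  Problem sets 62 × 0.07 = 4.34
Sum = 64.82
Bonus: 64.82 + 1 = 65.82
65.82 ≥ 50 → Pass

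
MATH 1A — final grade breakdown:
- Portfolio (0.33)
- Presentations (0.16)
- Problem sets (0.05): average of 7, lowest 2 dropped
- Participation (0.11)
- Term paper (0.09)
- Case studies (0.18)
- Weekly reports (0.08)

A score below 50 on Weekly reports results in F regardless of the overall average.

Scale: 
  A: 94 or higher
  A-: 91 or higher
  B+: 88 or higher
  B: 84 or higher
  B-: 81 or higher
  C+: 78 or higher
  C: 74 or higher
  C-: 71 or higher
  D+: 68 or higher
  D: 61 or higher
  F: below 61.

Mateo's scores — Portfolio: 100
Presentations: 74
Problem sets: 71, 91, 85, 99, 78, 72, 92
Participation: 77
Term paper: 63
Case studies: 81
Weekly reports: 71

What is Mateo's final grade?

B-

Problem sets: drop 71, 72 → average of remaining 5 = 445/5 = 89
Weekly reports score 71 ≥ 50: minimum met.
Weighted total:
  Portfolio 100 × 0.33 = 33
  Presentations 74 × 0.16 = 11.84
  Problem sets 89 × 0.05 = 4.45
  Participation 77 × 0.11 = 8.47
  Term paper 63 × 0.09 = 5.67
  Case studies 81 × 0.18 = 14.58
  Weekly reports 71 × 0.08 = 5.68
Sum = 83.69
83.69 is ≥ 81 and < 84 → B-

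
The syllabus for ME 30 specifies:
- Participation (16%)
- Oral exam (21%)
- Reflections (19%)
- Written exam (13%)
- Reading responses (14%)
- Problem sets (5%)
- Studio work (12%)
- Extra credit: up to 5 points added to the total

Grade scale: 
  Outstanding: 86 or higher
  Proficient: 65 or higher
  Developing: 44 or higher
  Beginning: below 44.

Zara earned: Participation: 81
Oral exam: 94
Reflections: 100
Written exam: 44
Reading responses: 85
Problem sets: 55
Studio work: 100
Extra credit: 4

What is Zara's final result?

Outstanding

Weighted total:
  Participation 81 × 0.16 = 12.96
  Oral exam 94 × 0.21 = 19.74
  Reflections 100 × 0.19 = 19
  Written exam 44 × 0.13 = 5.72
  Reading responses 85 × 0.14 = 11.9
  Problem sets 55 × 0.05 = 2.75
  Studio work 100 × 0.12 = 12
Sum = 84.07
Extra credit: 84.07 + 4 = 88.07
88.07 ≥ 86 → Outstanding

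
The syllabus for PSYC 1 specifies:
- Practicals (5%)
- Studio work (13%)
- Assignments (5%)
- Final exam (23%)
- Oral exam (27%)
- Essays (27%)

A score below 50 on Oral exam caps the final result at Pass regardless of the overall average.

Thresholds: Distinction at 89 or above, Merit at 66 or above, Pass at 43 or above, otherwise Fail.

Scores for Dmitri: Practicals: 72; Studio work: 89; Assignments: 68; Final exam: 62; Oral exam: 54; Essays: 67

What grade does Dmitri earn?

Pass

Oral exam score 54 ≥ 50: minimum met.
Weighted total:
  Practicals 72 × 0.05 = 3.6
  Studio work 89 × 0.13 = 11.57
  Assignments 68 × 0.05 = 3.4
  Final exam 62 × 0.23 = 14.26
  Oral exam 54 × 0.27 = 14.58
  Essays 67 × 0.27 = 18.09
Sum = 65.5
65.5 is ≥ 43 and < 66 → Pass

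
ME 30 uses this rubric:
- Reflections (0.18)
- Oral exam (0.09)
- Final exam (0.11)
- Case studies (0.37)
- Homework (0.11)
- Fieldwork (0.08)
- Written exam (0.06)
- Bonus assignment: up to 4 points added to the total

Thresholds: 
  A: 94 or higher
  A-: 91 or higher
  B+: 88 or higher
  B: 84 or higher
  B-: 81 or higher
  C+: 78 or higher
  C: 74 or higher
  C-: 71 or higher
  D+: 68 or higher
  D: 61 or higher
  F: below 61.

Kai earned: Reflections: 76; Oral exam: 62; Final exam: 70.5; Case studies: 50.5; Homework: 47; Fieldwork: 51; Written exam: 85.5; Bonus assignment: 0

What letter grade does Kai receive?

Weighted total:
  Reflections 76 × 0.18 = 13.68
  Oral exam 62 × 0.09 = 5.58
  Final exam 70.5 × 0.11 = 7.755
  Case studies 50.5 × 0.37 = 18.685
  Homework 47 × 0.11 = 5.17
  Fieldwork 51 × 0.08 = 4.08
  Written exam 85.5 × 0.06 = 5.13
Sum = 60.08
Bonus assignment: 60.08 + 0 = 60.08
60.08 < 61 → F

F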